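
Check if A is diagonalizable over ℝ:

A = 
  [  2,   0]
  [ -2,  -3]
Yes

tr(A) = -1, det(A) = -6
Characteristic polynomial: λ² - tr(A)λ + det(A) = λ² + λ - 6
λ² + λ - 6 = (λ + 3)(λ - 2)
Eigenvalues: 2, -3
λ=-3: alg. mult. = 1, geom. mult. = 2 - rank(A - (-3)I) = 2 - 1 = 1
λ=2: alg. mult. = 1, geom. mult. = 2 - rank(A - (2)I) = 2 - 1 = 1
Sum of geometric multiplicities equals n, so A has n independent eigenvectors.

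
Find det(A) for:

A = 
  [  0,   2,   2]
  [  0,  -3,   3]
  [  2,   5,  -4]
Cofactor expansion along row 1:
det(A) = (0)·((-3)(-4) - (3)(5)) - (2)·((0)(-4) - (3)(2)) + (2)·((0)(5) - (-3)(2))
  = (0)(-3) - (2)(-6) + (2)(6)
  = 24

det(A) = 24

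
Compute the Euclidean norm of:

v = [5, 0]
5

||v||₂ = √((5)² + (0)²) = √25 = 5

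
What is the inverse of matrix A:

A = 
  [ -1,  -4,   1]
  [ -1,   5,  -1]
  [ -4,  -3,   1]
det(A) = (-1)·((5)(1) - (-1)(-3)) - (-4)·((-1)(1) - (-1)(-4)) + (1)·((-1)(-3) - (5)(-4))
  = (-1)(2) - (-4)(-5) + (1)(23)
  = 1
det(A) = 1 ≠ 0, so A is invertible.

Cofactors Cᵢⱼ = (-1)ⁱ⁺ʲ·Mᵢⱼ:
C = 
  [  2,   5,  23]
  [  1,   3,  13]
  [ -1,  -2,  -9]

adj(A) = Cᵀ:
adj(A) = 
  [  2,   1,  -1]
  [  5,   3,  -2]
  [ 23,  13,  -9]

A⁻¹ = (1) · adj(A):
A⁻¹ = 
  [  2,   1,  -1]
  [  5,   3,  -2]
  [ 23,  13,  -9]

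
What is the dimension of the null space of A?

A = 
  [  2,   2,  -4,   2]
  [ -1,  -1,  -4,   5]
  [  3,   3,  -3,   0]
nullity(A) = 2

Row reduce:
R2 → R2 + (1/2)·R1
R3 → R3 - (3/2)·R1
R3 → R3 + (1/2)·R2
REF = 
  [  2,   2,  -4,   2]
  [  0,   0,  -6,   6]
  [  0,   0,   0,   0]
Pivot columns: 1, 3 → 2 pivots.
rank(A) = 2, so nullity(A) = 4 - 2 = 2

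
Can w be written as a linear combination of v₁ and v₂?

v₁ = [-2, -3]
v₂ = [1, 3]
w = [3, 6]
Yes

Form the augmented matrix and row-reduce:
[v₁|v₂|w] = 
  [ -2,   1,   3]
  [ -3,   3,   6]
R2 → R2 - (3/2)·R1
REF = 
  [ -2,   1,   3]
  [  0, 3/2, 3/2]

No row of the form [0 0 | nonzero], so the system is consistent. Back-substitution gives c₁ = -1, c₂ = 1: w = (-1)·v₁ + (1)·v₂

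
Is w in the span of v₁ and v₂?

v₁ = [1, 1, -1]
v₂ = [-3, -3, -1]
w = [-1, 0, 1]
No

Form the augmented matrix and row-reduce:
[v₁|v₂|w] = 
  [  1,  -3,  -1]
  [  1,  -3,   0]
  [ -1,  -1,   1]
R2 → R2 - (1)·R1
R3 → R3 + (1)·R1
Swap R2 ↔ R3
REF = 
  [  1,  -3,  -1]
  [  0,  -4,   0]
  [  0,   0,   1]

Row 3 reads [0 0 | 1], i.e. 0 = 1, so the system is inconsistent and w ∉ span{v₁, v₂}.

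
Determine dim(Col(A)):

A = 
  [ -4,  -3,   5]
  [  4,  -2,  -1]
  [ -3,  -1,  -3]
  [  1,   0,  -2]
Row reduce:
R2 → R2 + (1)·R1
R3 → R3 - (3/4)·R1
R4 → R4 + (1/4)·R1
R3 → R3 + (1/4)·R2
R4 → R4 - (3/20)·R2
R4 → R4 - (27/115)·R3
REF = 
  [   -4,    -3,     5]
  [    0,    -5,     4]
  [    0,     0, -23/4]
  [    0,     0,     0]
Pivot columns: 1, 2, 3 → 3 pivots.
dim(Col(A)) = number of pivot columns = 3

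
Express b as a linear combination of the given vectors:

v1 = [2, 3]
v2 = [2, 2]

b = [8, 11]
c1 = 3, c2 = 1

b = 3·v1 + 1·v2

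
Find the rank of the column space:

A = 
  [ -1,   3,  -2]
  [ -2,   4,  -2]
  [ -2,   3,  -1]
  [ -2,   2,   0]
Row reduce:
R2 → R2 - (2)·R1
R3 → R3 - (2)·R1
R4 → R4 - (2)·R1
R3 → R3 - (3/2)·R2
R4 → R4 - (2)·R2
REF = 
  [ -1,   3,  -2]
  [  0,  -2,   2]
  [  0,   0,   0]
  [  0,   0,   0]
Pivot columns: 1, 2 → 2 pivots.
dim(Col(A)) = number of pivot columns = 2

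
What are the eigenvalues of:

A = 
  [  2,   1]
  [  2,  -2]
λ = √6, -√6  (≈ 2.449, -2.449)

tr(A) = 0, det(A) = -6
Characteristic polynomial: λ² - tr(A)λ + det(A) = λ² - 6
λ² - 6 = 0  ⇒  λ = (0 ± √((0)² - 4·(-6)))/2 = (0 ± √(24))/2
  = √6,  -√6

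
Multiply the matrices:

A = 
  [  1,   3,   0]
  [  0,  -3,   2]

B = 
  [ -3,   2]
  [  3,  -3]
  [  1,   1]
A is 2×3 and B is 3×2, so AB is 2×2. Each entry is (row of A)·(column of B):
AB[1,1] = (1)(-3) + (3)(3) + (0)(1) = 6
AB[1,2] = (1)(2) + (3)(-3) + (0)(1) = -7
AB[2,1] = (0)(-3) + (-3)(3) + (2)(1) = -7
AB[2,2] = (0)(2) + (-3)(-3) + (2)(1) = 11

AB = 
  [  6,  -7]
  [ -7,  11]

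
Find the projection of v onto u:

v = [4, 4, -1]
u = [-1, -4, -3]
proj_u(v) = [17/26, 34/13, 51/26]

v·u = (4)(-1) + (4)(-4) + (-1)(-3) = -17
u·u = (-1)² + (-4)² + (-3)² = 26
proj_u(v) = (v·u / u·u) × u = (-17/26) × u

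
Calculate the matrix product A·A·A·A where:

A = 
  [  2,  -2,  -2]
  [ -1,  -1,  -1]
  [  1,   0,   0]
A^4 = 
  [ 16, -10, -10]
  [ -8,   7,   7]
  [  8,  -6,  -6]

A² = A·A:
A²[1,1] = (2)(2) + (-2)(-1) + (-2)(1) = 4
A²[1,2] = (2)(-2) + (-2)(-1) + (-2)(0) = -2
A²[1,3] = (2)(-2) + (-2)(-1) + (-2)(0) = -2
A²[2,1] = (-1)(2) + (-1)(-1) + (-1)(1) = -2
A²[2,2] = (-1)(-2) + (-1)(-1) + (-1)(0) = 3
A²[2,3] = (-1)(-2) + (-1)(-1) + (-1)(0) = 3
A²[3,1] = (1)(2) + (0)(-1) + (0)(1) = 2
A²[3,2] = (1)(-2) + (0)(-1) + (0)(0) = -2
A²[3,3] = (1)(-2) + (0)(-1) + (0)(0) = -2
A² = 
  [  4,  -2,  -2]
  [ -2,   3,   3]
  [  2,  -2,  -2]

A^3 = A^2·A:
A^3[1,1] = (4)(2) + (-2)(-1) + (-2)(1) = 8
A^3[1,2] = (4)(-2) + (-2)(-1) + (-2)(0) = -6
A^3[1,3] = (4)(-2) + (-2)(-1) + (-2)(0) = -6
A^3[2,1] = (-2)(2) + (3)(-1) + (3)(1) = -4
A^3[2,2] = (-2)(-2) + (3)(-1) + (3)(0) = 1
A^3[2,3] = (-2)(-2) + (3)(-1) + (3)(0) = 1
A^3[3,1] = (2)(2) + (-2)(-1) + (-2)(1) = 4
A^3[3,2] = (2)(-2) + (-2)(-1) + (-2)(0) = -2
A^3[3,3] = (2)(-2) + (-2)(-1) + (-2)(0) = -2
A^3 = 
  [  8,  -6,  -6]
  [ -4,   1,   1]
  [  4,  -2,  -2]

A^4 = A^3·A:
A^4[1,1] = (8)(2) + (-6)(-1) + (-6)(1) = 16
A^4[1,2] = (8)(-2) + (-6)(-1) + (-6)(0) = -10
A^4[1,3] = (8)(-2) + (-6)(-1) + (-6)(0) = -10
A^4[2,1] = (-4)(2) + (1)(-1) + (1)(1) = -8
A^4[2,2] = (-4)(-2) + (1)(-1) + (1)(0) = 7
A^4[2,3] = (-4)(-2) + (1)(-1) + (1)(0) = 7
A^4[3,1] = (4)(2) + (-2)(-1) + (-2)(1) = 8
A^4[3,2] = (4)(-2) + (-2)(-1) + (-2)(0) = -6
A^4[3,3] = (4)(-2) + (-2)(-1) + (-2)(0) = -6
A^4 = 
  [ 16, -10, -10]
  [ -8,   7,   7]
  [  8,  -6,  -6]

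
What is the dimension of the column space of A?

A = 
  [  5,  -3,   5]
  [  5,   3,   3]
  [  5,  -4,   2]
Row reduce:
R2 → R2 - (1)·R1
R3 → R3 - (1)·R1
R3 → R3 + (1/6)·R2
REF = 
  [    5,    -3,     5]
  [    0,     6,    -2]
  [    0,     0, -10/3]
Pivot columns: 1, 2, 3 → 3 pivots.
dim(Col(A)) = number of pivot columns = 3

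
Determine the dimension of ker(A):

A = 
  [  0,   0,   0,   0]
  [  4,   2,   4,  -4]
nullity(A) = 3

Row reduce:
Swap R1 ↔ R2
REF = 
  [  4,   2,   4,  -4]
  [  0,   0,   0,   0]
Pivot columns: 1 → 1 pivot.
rank(A) = 1, so nullity(A) = 4 - 1 = 3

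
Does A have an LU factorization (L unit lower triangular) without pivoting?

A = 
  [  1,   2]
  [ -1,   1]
Yes.
A[1,1] = 1 ≠ 0, so Gaussian elimination proceeds without a row swap: multiplier ℓ₂₁ = (-1)/(1) = -1, and U[2,2] = 1 - (-1)(2) = 3.
L = 
  [  1,   0]
  [ -1,   1]
U = 
  [  1,   2]
  [  0,   3]
Check row 2 of LU: [(-1)(1), (-1)(2) + 3] = [-1, 1] = row 2 of A ✓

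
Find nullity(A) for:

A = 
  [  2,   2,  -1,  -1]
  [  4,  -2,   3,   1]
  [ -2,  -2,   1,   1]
nullity(A) = 2

Row reduce:
R2 → R2 - (2)·R1
R3 → R3 + (1)·R1
REF = 
  [  2,   2,  -1,  -1]
  [  0,  -6,   5,   3]
  [  0,   0,   0,   0]
Pivot columns: 1, 2 → 2 pivots.
rank(A) = 2, so nullity(A) = 4 - 2 = 2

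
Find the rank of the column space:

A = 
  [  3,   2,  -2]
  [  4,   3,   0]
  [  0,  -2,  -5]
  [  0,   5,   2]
dim(Col(A)) = 3

Row reduce:
R2 → R2 - (4/3)·R1
R3 → R3 + (6)·R2
R4 → R4 - (15)·R2
R4 → R4 + (38/11)·R3
REF = 
  [  3,   2,  -2]
  [  0, 1/3, 8/3]
  [  0,   0,  11]
  [  0,   0,   0]
Pivot columns: 1, 2, 3 → 3 pivots.
dim(Col(A)) = number of pivot columns = 3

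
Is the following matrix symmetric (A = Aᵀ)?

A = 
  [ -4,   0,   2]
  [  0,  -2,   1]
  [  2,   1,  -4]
Yes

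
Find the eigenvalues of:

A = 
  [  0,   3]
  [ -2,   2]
λ = 1 + i√5, 1 - i√5  (≈ 1 + 2.236i, 1 - 2.236i)

tr(A) = 2, det(A) = 6
Characteristic polynomial: λ² - tr(A)λ + det(A) = λ² - 2λ + 6
λ² - 2λ + 6 = 0  ⇒  λ = (2 ± √((-2)² - 4·(6)))/2 = (2 ± √(-20))/2
  = 1 + i√5,  1 - i√5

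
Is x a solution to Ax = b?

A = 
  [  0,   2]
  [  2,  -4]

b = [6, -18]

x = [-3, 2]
No

Ax = [4, -14] ≠ b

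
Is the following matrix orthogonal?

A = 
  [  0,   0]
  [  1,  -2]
No

AᵀA = 
  [  1,  -2]
  [ -2,   4]
≠ I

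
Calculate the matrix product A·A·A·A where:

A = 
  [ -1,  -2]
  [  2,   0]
A² = A·A:
A²[1,1] = (-1)(-1) + (-2)(2) = -3
A²[1,2] = (-1)(-2) + (-2)(0) = 2
A²[2,1] = (2)(-1) + (0)(2) = -2
A²[2,2] = (2)(-2) + (0)(0) = -4
A² = 
  [ -3,   2]
  [ -2,  -4]

A^3 = A^2·A:
A^3[1,1] = (-3)(-1) + (2)(2) = 7
A^3[1,2] = (-3)(-2) + (2)(0) = 6
A^3[2,1] = (-2)(-1) + (-4)(2) = -6
A^3[2,2] = (-2)(-2) + (-4)(0) = 4
A^3 = 
  [  7,   6]
  [ -6,   4]

A^4 = A^3·A:
A^4[1,1] = (7)(-1) + (6)(2) = 5
A^4[1,2] = (7)(-2) + (6)(0) = -14
A^4[2,1] = (-6)(-1) + (4)(2) = 14
A^4[2,2] = (-6)(-2) + (4)(0) = 12
A^4 = 
  [  5, -14]
  [ 14,  12]

Therefore
A^4 = 
  [  5, -14]
  [ 14,  12]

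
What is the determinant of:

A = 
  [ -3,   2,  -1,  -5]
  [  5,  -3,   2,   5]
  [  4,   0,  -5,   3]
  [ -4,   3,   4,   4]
Cofactor expansion along row 1: det(A) = a₁₁M₁₁ - a₁₂M₁₂ + a₁₃M₁₃ - a₁₄M₁₄

M₁₁ = det[[-3, 2, 5]; [0, -5, 3]; [3, 4, 4]]
  = (-3)·((-5)(4) - (3)(4)) - (2)·((0)(4) - (3)(3)) + (5)·((0)(4) - (-5)(3))
  = (-3)(-32) - (2)(-9) + (5)(15)
  = 189
M₁₂ = det[[5, 2, 5]; [4, -5, 3]; [-4, 4, 4]]
  = (5)·((-5)(4) - (3)(4)) - (2)·((4)(4) - (3)(-4)) + (5)·((4)(4) - (-5)(-4))
  = (5)(-32) - (2)(28) + (5)(-4)
  = -236
M₁₃ = det[[5, -3, 5]; [4, 0, 3]; [-4, 3, 4]]
  = (5)·((0)(4) - (3)(3)) - (-3)·((4)(4) - (3)(-4)) + (5)·((4)(3) - (0)(-4))
  = (5)(-9) - (-3)(28) + (5)(12)
  = 99
M₁₄ = det[[5, -3, 2]; [4, 0, -5]; [-4, 3, 4]]
  = (5)·((0)(4) - (-5)(3)) - (-3)·((4)(4) - (-5)(-4)) + (2)·((4)(3) - (0)(-4))
  = (5)(15) - (-3)(-4) + (2)(12)
  = 87

det(A) = (-3)(189) - (2)(-236) + (-1)(99) - (-5)(87) = 241

det(A) = 241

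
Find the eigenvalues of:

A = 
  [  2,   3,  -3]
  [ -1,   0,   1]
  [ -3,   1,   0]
Characteristic polynomial: det(λI - A) = λ³ - 2λ² - 7λ + 8
Testing integer divisors of the constant term: p(1) = 0, so (λ - 1) is a factor:
p(λ) = (λ - 1)(λ² - λ - 8)
λ² - λ - 8 = 0  ⇒  λ = (1 ± √((-1)² - 4·(-8)))/2 = (1 ± √(33))/2
  = (1 + √33)/2,  (1 - √33)/2

λ = 1, (1 + √33)/2, (1 - √33)/2  (≈ 1, 3.372, -2.372)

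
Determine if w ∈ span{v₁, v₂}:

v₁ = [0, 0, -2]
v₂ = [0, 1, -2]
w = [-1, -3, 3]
No

Form the augmented matrix and row-reduce:
[v₁|v₂|w] = 
  [  0,   0,  -1]
  [  0,   1,  -3]
  [ -2,  -2,   3]
Swap R1 ↔ R3
REF = 
  [ -2,  -2,   3]
  [  0,   1,  -3]
  [  0,   0,  -1]

Row 3 reads [0 0 | -1], i.e. 0 = -1, so the system is inconsistent and w ∉ span{v₁, v₂}.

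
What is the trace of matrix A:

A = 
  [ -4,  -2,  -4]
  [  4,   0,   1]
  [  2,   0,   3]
-1

tr(A) = -4 + 0 + 3 = -1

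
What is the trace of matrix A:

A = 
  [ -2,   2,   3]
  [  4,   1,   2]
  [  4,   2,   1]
0

tr(A) = -2 + 1 + 1 = 0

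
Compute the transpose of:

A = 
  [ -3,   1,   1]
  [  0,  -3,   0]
Aᵀ = 
  [ -3,   0]
  [  1,  -3]
  [  1,   0]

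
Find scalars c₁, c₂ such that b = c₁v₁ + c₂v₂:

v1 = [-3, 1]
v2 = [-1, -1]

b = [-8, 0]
c1 = 2, c2 = 2

b = 2·v1 + 2·v2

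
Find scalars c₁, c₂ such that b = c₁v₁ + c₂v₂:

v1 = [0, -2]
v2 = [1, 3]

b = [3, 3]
c1 = 3, c2 = 3

b = 3·v1 + 3·v2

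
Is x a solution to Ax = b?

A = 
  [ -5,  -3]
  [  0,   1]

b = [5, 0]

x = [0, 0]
No

Ax = [0, 0] ≠ b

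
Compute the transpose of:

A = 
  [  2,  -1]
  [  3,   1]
Aᵀ = 
  [  2,   3]
  [ -1,   1]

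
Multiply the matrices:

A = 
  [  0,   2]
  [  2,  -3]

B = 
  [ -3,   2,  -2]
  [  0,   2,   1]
A is 2×2 and B is 2×3, so AB is 2×3. Each entry is (row of A)·(column of B):
AB[1,1] = (0)(-3) + (2)(0) = 0
AB[1,2] = (0)(2) + (2)(2) = 4
AB[1,3] = (0)(-2) + (2)(1) = 2
AB[2,1] = (2)(-3) + (-3)(0) = -6
AB[2,2] = (2)(2) + (-3)(2) = -2
AB[2,3] = (2)(-2) + (-3)(1) = -7

AB = 
  [  0,   4,   2]
  [ -6,  -2,  -7]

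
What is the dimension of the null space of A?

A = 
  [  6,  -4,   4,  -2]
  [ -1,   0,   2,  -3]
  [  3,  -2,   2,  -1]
nullity(A) = 2

Row reduce:
R2 → R2 + (1/6)·R1
R3 → R3 - (1/2)·R1
REF = 
  [    6,    -4,     4,    -2]
  [    0,  -2/3,   8/3, -10/3]
  [    0,     0,     0,     0]
Pivot columns: 1, 2 → 2 pivots.
rank(A) = 2, so nullity(A) = 4 - 2 = 2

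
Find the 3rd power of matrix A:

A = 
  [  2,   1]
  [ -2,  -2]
A² = A·A:
A²[1,1] = (2)(2) + (1)(-2) = 2
A²[1,2] = (2)(1) + (1)(-2) = 0
A²[2,1] = (-2)(2) + (-2)(-2) = 0
A²[2,2] = (-2)(1) + (-2)(-2) = 2
A² = 
  [  2,   0]
  [  0,   2]

A^3 = A^2·A:
A^3[1,1] = (2)(2) + (0)(-2) = 4
A^3[1,2] = (2)(1) + (0)(-2) = 2
A^3[2,1] = (0)(2) + (2)(-2) = -4
A^3[2,2] = (0)(1) + (2)(-2) = -4
A^3 = 
  [  4,   2]
  [ -4,  -4]

Therefore
A^3 = 
  [  4,   2]
  [ -4,  -4]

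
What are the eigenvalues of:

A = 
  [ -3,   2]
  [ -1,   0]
λ = -1, -2

tr(A) = -3, det(A) = 2
Characteristic polynomial: λ² - tr(A)λ + det(A) = λ² + 3λ + 2
λ² + 3λ + 2 = (λ + 2)(λ + 1)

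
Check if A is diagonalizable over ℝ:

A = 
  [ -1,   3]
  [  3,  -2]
Yes

tr(A) = -3, det(A) = -7
Characteristic polynomial: λ² - tr(A)λ + det(A) = λ² + 3λ - 7
λ² + 3λ - 7 = 0  ⇒  λ = (-3 ± √((3)² - 4·(-7)))/2 = (-3 ± √(37))/2
  = (-3 + √37)/2,  (-3 - √37)/2
Eigenvalues: (-3 + √37)/2, (-3 - √37)/2  (≈ 1.541, -4.541)
The two irrational eigenvalues are distinct (simple), so each has alg. mult. = geom. mult. = 1.
Sum of geometric multiplicities equals n, so A has n independent eigenvectors.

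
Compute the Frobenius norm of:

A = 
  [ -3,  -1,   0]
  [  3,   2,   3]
||A||_F = 5.657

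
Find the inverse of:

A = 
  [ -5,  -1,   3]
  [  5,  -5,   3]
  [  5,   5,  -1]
det(A) = (-5)·((-5)(-1) - (3)(5)) - (-1)·((5)(-1) - (3)(5)) + (3)·((5)(5) - (-5)(5))
  = (-5)(-10) - (-1)(-20) + (3)(50)
  = 180
det(A) = 180 ≠ 0, so A is invertible.

Cofactors Cᵢⱼ = (-1)ⁱ⁺ʲ·Mᵢⱼ:
C = 
  [-10,  20,  50]
  [ 14, -10,  20]
  [ 12,  30,  30]

adj(A) = Cᵀ:
adj(A) = 
  [-10,  14,  12]
  [ 20, -10,  30]
  [ 50,  20,  30]

A⁻¹ = (1/180) · adj(A):
A⁻¹ = 
  [-1/18,  7/90,  1/15]
  [  1/9, -1/18,   1/6]
  [ 5/18,   1/9,   1/6]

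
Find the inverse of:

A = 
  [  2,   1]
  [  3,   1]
det(A) = (2)(1) - (1)(3) = -1
For a 2×2 matrix, A⁻¹ = (1/det(A)) · [[d, -b], [-c, a]]
    = (-1) · [[1, -1], [-3, 2]]

A⁻¹ = 
  [ -1,   1]
  [  3,  -2]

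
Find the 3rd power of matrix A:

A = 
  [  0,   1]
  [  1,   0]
A^3 = 
  [  0,   1]
  [  1,   0]

A² = A·A:
A²[1,1] = (0)(0) + (1)(1) = 1
A²[1,2] = (0)(1) + (1)(0) = 0
A²[2,1] = (1)(0) + (0)(1) = 0
A²[2,2] = (1)(1) + (0)(0) = 1
A² = 
  [  1,   0]
  [  0,   1]

A^3 = A^2·A:
A^3[1,1] = (1)(0) + (0)(1) = 0
A^3[1,2] = (1)(1) + (0)(0) = 1
A^3[2,1] = (0)(0) + (1)(1) = 1
A^3[2,2] = (0)(1) + (1)(0) = 0
A^3 = 
  [  0,   1]
  [  1,   0]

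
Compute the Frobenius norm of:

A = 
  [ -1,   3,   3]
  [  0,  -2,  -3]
||A||_F = 5.657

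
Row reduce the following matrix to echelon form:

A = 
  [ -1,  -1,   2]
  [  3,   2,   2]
Row operations:
R2 → R2 + (3)·R1

Resulting echelon form:
REF = 
  [ -1,  -1,   2]
  [  0,  -1,   8]

Rank = 2 (number of non-zero pivot rows).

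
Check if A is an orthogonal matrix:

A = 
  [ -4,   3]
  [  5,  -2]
No

AᵀA = 
  [ 41, -22]
  [-22,  13]
≠ I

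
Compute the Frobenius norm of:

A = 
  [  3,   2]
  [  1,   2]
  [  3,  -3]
||A||_F = 6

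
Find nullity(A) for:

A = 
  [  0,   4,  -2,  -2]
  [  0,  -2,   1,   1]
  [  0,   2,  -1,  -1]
nullity(A) = 3

Row reduce:
R2 → R2 + (1/2)·R1
R3 → R3 - (1/2)·R1
REF = 
  [  0,   4,  -2,  -2]
  [  0,   0,   0,   0]
  [  0,   0,   0,   0]
Pivot columns: 2 → 1 pivot.
rank(A) = 1, so nullity(A) = 4 - 1 = 3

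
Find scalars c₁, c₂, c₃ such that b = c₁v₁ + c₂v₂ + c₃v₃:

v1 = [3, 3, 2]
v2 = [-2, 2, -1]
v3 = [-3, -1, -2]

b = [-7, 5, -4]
c1 = 1, c2 = 2, c3 = 2

b = 1·v1 + 2·v2 + 2·v3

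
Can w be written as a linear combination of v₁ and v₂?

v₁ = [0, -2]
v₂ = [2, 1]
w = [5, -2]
Yes

Form the augmented matrix and row-reduce:
[v₁|v₂|w] = 
  [  0,   2,   5]
  [ -2,   1,  -2]
Swap R1 ↔ R2
REF = 
  [ -2,   1,  -2]
  [  0,   2,   5]

No row of the form [0 0 | nonzero], so the system is consistent. Back-substitution gives c₁ = 9/4, c₂ = 5/2: w = (9/4)·v₁ + (5/2)·v₂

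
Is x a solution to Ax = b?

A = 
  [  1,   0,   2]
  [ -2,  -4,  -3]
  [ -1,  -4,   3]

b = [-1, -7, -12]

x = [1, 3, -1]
No

Ax = [-1, -11, -16] ≠ b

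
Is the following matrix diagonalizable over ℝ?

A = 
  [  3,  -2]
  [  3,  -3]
Yes

tr(A) = 0, det(A) = -3
Characteristic polynomial: λ² - tr(A)λ + det(A) = λ² - 3
λ² - 3 = 0  ⇒  λ = (0 ± √((0)² - 4·(-3)))/2 = (0 ± √(12))/2
  = √3,  -√3
Eigenvalues: √3, -√3  (≈ 1.732, -1.732)
The two irrational eigenvalues are distinct (simple), so each has alg. mult. = geom. mult. = 1.
Sum of geometric multiplicities equals n, so A has n independent eigenvectors.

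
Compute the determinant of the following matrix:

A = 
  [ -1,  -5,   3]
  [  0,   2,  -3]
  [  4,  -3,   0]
45

Cofactor expansion along row 1:
det(A) = (-1)·((2)(0) - (-3)(-3)) - (-5)·((0)(0) - (-3)(4)) + (3)·((0)(-3) - (2)(4))
  = (-1)(-9) - (-5)(12) + (3)(-8)
  = 45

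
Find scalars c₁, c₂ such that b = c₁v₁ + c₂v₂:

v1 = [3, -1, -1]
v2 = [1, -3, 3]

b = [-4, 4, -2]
c1 = -1, c2 = -1

b = -1·v1 + -1·v2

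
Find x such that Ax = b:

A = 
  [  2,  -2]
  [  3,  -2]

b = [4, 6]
x = [2, 0]

Row reduce the augmented matrix [A|b]:
R2 → R2 - (3/2)·R1
REF = 
  [  2,  -2,   4]
  [  0,   1,   0]

Back-substitution:
x₂ = 0 / 1 = 0
x₁ = (4 - (-2)(0)) / 2 = 2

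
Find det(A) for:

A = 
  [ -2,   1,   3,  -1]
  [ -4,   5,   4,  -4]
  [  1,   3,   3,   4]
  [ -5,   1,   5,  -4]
-20

Cofactor expansion along row 1: det(A) = a₁₁M₁₁ - a₁₂M₁₂ + a₁₃M₁₃ - a₁₄M₁₄

M₁₁ = det[[5, 4, -4]; [3, 3, 4]; [1, 5, -4]]
  = (5)·((3)(-4) - (4)(5)) - (4)·((3)(-4) - (4)(1)) + (-4)·((3)(5) - (3)(1))
  = (5)(-32) - (4)(-16) + (-4)(12)
  = -144
M₁₂ = det[[-4, 4, -4]; [1, 3, 4]; [-5, 5, -4]]
  = (-4)·((3)(-4) - (4)(5)) - (4)·((1)(-4) - (4)(-5)) + (-4)·((1)(5) - (3)(-5))
  = (-4)(-32) - (4)(16) + (-4)(20)
  = -16
M₁₃ = det[[-4, 5, -4]; [1, 3, 4]; [-5, 1, -4]]
  = (-4)·((3)(-4) - (4)(1)) - (5)·((1)(-4) - (4)(-5)) + (-4)·((1)(1) - (3)(-5))
  = (-4)(-16) - (5)(16) + (-4)(16)
  = -80
M₁₄ = det[[-4, 5, 4]; [1, 3, 3]; [-5, 1, 5]]
  = (-4)·((3)(5) - (3)(1)) - (5)·((1)(5) - (3)(-5)) + (4)·((1)(1) - (3)(-5))
  = (-4)(12) - (5)(20) + (4)(16)
  = -84

det(A) = (-2)(-144) - (1)(-16) + (3)(-80) - (-1)(-84) = -20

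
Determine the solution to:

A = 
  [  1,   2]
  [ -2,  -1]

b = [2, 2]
Row reduce the augmented matrix [A|b]:
R2 → R2 + (2)·R1
REF = 
  [  1,   2,   2]
  [  0,   3,   6]

Back-substitution:
x₂ = 6 / 3 = 2
x₁ = (2 - (2)(2)) / 1 = -2

x = [-2, 2]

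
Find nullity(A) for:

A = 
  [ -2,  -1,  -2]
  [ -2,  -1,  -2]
nullity(A) = 2

Row reduce:
R2 → R2 - (1)·R1
REF = 
  [ -2,  -1,  -2]
  [  0,   0,   0]
Pivot columns: 1 → 1 pivot.
rank(A) = 1, so nullity(A) = 3 - 1 = 2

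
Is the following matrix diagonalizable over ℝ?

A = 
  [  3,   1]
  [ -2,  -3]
Yes

tr(A) = 0, det(A) = -7
Characteristic polynomial: λ² - tr(A)λ + det(A) = λ² - 7
λ² - 7 = 0  ⇒  λ = (0 ± √((0)² - 4·(-7)))/2 = (0 ± √(28))/2
  = √7,  -√7
Eigenvalues: √7, -√7  (≈ 2.646, -2.646)
The two irrational eigenvalues are distinct (simple), so each has alg. mult. = geom. mult. = 1.
Sum of geometric multiplicities equals n, so A has n independent eigenvectors.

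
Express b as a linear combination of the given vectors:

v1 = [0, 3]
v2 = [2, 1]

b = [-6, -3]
c1 = 0, c2 = -3

b = 0·v1 + -3·v2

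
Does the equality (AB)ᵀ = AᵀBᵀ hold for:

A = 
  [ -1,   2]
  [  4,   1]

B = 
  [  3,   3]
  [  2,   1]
No

(AB)ᵀ = 
  [  1,  14]
  [ -1,  13]

AᵀBᵀ = 
  [  9,   2]
  [  9,   5]

The two matrices differ, so (AB)ᵀ ≠ AᵀBᵀ in general. The correct identity is (AB)ᵀ = BᵀAᵀ.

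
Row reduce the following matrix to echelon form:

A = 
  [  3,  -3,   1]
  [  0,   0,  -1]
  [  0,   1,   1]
Row operations:
Swap R2 ↔ R3

Resulting echelon form:
REF = 
  [  3,  -3,   1]
  [  0,   1,   1]
  [  0,   0,  -1]

Rank = 3 (number of non-zero pivot rows).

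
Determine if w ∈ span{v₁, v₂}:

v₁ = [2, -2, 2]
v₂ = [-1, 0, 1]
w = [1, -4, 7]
Yes

Form the augmented matrix and row-reduce:
[v₁|v₂|w] = 
  [  2,  -1,   1]
  [ -2,   0,  -4]
  [  2,   1,   7]
R2 → R2 + (1)·R1
R3 → R3 - (1)·R1
R3 → R3 + (2)·R2
REF = 
  [  2,  -1,   1]
  [  0,  -1,  -3]
  [  0,   0,   0]

No row of the form [0 0 | nonzero], so the system is consistent. Back-substitution gives c₁ = 2, c₂ = 3: w = (2)·v₁ + (3)·v₂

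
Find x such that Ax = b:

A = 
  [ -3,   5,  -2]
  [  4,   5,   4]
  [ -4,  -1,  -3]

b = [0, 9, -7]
Row reduce the augmented matrix [A|b]:
R2 → R2 + (4/3)·R1
R3 → R3 - (4/3)·R1
R3 → R3 + (23/35)·R2
REF = 
  [    -3,      5,     -2,      0]
  [     0,   35/3,    4/3,      9]
  [     0,      0,  19/35, -38/35]

Back-substitution:
x₃ = (-38/35) / (19/35) = -2
x₂ = (9 - (4/3)(-2)) / (35/3) = 1
x₁ = (0 - (5)(1) - (-2)(-2)) / (-3) = 3

x = [3, 1, -2]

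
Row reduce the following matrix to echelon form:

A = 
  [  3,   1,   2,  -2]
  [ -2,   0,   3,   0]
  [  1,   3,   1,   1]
Row operations:
R2 → R2 + (2/3)·R1
R3 → R3 - (1/3)·R1
R3 → R3 - (4)·R2

Resulting echelon form:
REF = 
  [   3,    1,    2,   -2]
  [   0,  2/3, 13/3, -4/3]
  [   0,    0,  -17,    7]

Rank = 3 (number of non-zero pivot rows).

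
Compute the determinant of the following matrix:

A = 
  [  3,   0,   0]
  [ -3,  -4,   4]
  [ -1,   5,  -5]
Cofactor expansion along row 1:
det(A) = (3)·((-4)(-5) - (4)(5)) - (0)·((-3)(-5) - (4)(-1)) + (0)·((-3)(5) - (-4)(-1))
  = (3)(0) - (0)(19) + (0)(-19)
  = 0

det(A) = 0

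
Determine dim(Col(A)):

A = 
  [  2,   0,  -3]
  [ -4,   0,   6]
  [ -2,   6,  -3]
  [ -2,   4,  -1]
dim(Col(A)) = 2

Row reduce:
R2 → R2 + (2)·R1
R3 → R3 + (1)·R1
R4 → R4 + (1)·R1
Swap R2 ↔ R3
R4 → R4 - (2/3)·R2
REF = 
  [  2,   0,  -3]
  [  0,   6,  -6]
  [  0,   0,   0]
  [  0,   0,   0]
Pivot columns: 1, 2 → 2 pivots.
dim(Col(A)) = number of pivot columns = 2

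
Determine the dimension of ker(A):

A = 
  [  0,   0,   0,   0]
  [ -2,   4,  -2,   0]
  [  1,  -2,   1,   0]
nullity(A) = 3

Row reduce:
Swap R1 ↔ R2
R3 → R3 + (1/2)·R1
REF = 
  [ -2,   4,  -2,   0]
  [  0,   0,   0,   0]
  [  0,   0,   0,   0]
Pivot columns: 1 → 1 pivot.
rank(A) = 1, so nullity(A) = 4 - 1 = 3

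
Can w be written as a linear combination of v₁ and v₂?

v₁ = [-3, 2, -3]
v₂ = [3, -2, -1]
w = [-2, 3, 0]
No

Form the augmented matrix and row-reduce:
[v₁|v₂|w] = 
  [ -3,   3,  -2]
  [  2,  -2,   3]
  [ -3,  -1,   0]
R2 → R2 + (2/3)·R1
R3 → R3 - (1)·R1
Swap R2 ↔ R3
REF = 
  [ -3,   3,  -2]
  [  0,  -4,   2]
  [  0,   0, 5/3]

Row 3 reads [0 0 | 5/3], i.e. 0 = 5/3, so the system is inconsistent and w ∉ span{v₁, v₂}.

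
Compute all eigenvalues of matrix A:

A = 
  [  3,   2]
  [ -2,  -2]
λ = 2, -1

tr(A) = 1, det(A) = -2
Characteristic polynomial: λ² - tr(A)λ + det(A) = λ² - λ - 2
λ² - λ - 2 = (λ + 1)(λ - 2)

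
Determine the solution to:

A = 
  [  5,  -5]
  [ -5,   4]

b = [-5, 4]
x = [0, 1]

Row reduce the augmented matrix [A|b]:
R2 → R2 + (1)·R1
REF = 
  [  5,  -5,  -5]
  [  0,  -1,  -1]

Back-substitution:
x₂ = (-1) / (-1) = 1
x₁ = (-5 - (-5)(1)) / 5 = 0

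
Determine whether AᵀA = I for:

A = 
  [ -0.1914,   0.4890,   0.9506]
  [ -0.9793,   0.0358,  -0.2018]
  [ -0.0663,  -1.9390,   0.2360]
No

AᵀA = 
  [  1.0001,  -0.0001,   0]
  [ -0.0001,   4.0001,   0]
  [  0,   0,   1.0001]
≠ I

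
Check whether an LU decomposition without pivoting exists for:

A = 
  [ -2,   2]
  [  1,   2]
Yes.
A[1,1] = -2 ≠ 0, so Gaussian elimination proceeds without a row swap: multiplier ℓ₂₁ = (1)/(-2) = -1/2, and U[2,2] = 2 - (-1/2)(2) = 3.
L = 
  [   1,    0]
  [-1/2,    1]
U = 
  [ -2,   2]
  [  0,   3]
Check row 2 of LU: [(-1/2)(-2), (-1/2)(2) + 3] = [1, 2] = row 2 of A ✓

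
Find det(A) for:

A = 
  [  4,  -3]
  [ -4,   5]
For a 2×2 matrix, det = ad - bc = (4)(5) - (-3)(-4) = 8

det(A) = 8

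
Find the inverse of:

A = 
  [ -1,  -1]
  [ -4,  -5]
det(A) = (-1)(-5) - (-1)(-4) = 1
For a 2×2 matrix, A⁻¹ = (1/det(A)) · [[d, -b], [-c, a]]
    = (1) · [[-5, 1], [4, -1]]

A⁻¹ = 
  [ -5,   1]
  [  4,  -1]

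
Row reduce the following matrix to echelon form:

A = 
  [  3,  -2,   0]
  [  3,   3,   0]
Row operations:
R2 → R2 - (1)·R1

Resulting echelon form:
REF = 
  [  3,  -2,   0]
  [  0,   5,   0]

Rank = 2 (number of non-zero pivot rows).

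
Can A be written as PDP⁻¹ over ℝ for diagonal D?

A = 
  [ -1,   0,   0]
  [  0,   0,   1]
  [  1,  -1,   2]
No

Characteristic polynomial: det(λI - A) = λ³ - λ² - λ + 1
Testing integer divisors of the constant term: p(-1) = 0, so (λ + 1) is a factor:
p(λ) = (λ + 1)(λ² - 2λ + 1)
λ² - 2λ + 1 = (λ - 1)²
Eigenvalues: -1, 1, 1
λ=-1: alg. mult. = 1, geom. mult. = 3 - rank(A - (-1)I) = 3 - 2 = 1
λ=1: alg. mult. = 2, geom. mult. = 3 - rank(A - (1)I) = 3 - 2 = 1
Sum of geometric multiplicities = 2 < n = 3, so there aren't enough independent eigenvectors.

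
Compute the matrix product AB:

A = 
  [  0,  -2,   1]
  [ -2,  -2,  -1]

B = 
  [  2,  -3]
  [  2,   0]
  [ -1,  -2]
A is 2×3 and B is 3×2, so AB is 2×2. Each entry is (row of A)·(column of B):
AB[1,1] = (0)(2) + (-2)(2) + (1)(-1) = -5
AB[1,2] = (0)(-3) + (-2)(0) + (1)(-2) = -2
AB[2,1] = (-2)(2) + (-2)(2) + (-1)(-1) = -7
AB[2,2] = (-2)(-3) + (-2)(0) + (-1)(-2) = 8

AB = 
  [ -5,  -2]
  [ -7,   8]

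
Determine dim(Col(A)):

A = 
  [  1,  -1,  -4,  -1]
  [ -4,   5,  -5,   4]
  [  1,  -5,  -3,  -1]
dim(Col(A)) = 3

Row reduce:
R2 → R2 + (4)·R1
R3 → R3 - (1)·R1
R3 → R3 + (4)·R2
REF = 
  [  1,  -1,  -4,  -1]
  [  0,   1, -21,   0]
  [  0,   0, -83,   0]
Pivot columns: 1, 2, 3 → 3 pivots.
dim(Col(A)) = number of pivot columns = 3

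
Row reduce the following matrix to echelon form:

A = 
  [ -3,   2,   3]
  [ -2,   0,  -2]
Row operations:
R2 → R2 - (2/3)·R1

Resulting echelon form:
REF = 
  [  -3,    2,    3]
  [   0, -4/3,   -4]

Rank = 2 (number of non-zero pivot rows).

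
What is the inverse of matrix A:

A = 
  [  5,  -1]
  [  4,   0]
det(A) = (5)(0) - (-1)(4) = 4
For a 2×2 matrix, A⁻¹ = (1/det(A)) · [[d, -b], [-c, a]]
    = (1/4) · [[0, 1], [-4, 5]]

A⁻¹ = 
  [  0, 1/4]
  [ -1, 5/4]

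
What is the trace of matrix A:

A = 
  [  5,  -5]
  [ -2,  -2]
3

tr(A) = 5 + -2 = 3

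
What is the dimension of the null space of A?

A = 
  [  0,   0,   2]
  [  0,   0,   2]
nullity(A) = 2

Row reduce:
R2 → R2 - (1)·R1
REF = 
  [  0,   0,   2]
  [  0,   0,   0]
Pivot columns: 3 → 1 pivot.
rank(A) = 1, so nullity(A) = 3 - 1 = 2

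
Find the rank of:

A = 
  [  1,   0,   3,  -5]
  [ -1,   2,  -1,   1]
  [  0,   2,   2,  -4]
rank(A) = 2

Row reduce:
R2 → R2 + (1)·R1
R3 → R3 - (1)·R2
REF = 
  [  1,   0,   3,  -5]
  [  0,   2,   2,  -4]
  [  0,   0,   0,   0]
Pivot columns: 1, 2 → 2 pivots.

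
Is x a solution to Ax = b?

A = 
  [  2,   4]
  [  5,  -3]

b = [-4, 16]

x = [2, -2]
Yes

Ax = [-4, 16] = b ✓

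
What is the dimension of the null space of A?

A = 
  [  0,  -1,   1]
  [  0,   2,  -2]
nullity(A) = 2

Row reduce:
R2 → R2 + (2)·R1
REF = 
  [  0,  -1,   1]
  [  0,   0,   0]
Pivot columns: 2 → 1 pivot.
rank(A) = 1, so nullity(A) = 3 - 1 = 2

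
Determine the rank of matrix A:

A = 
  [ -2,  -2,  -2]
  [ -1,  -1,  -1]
rank(A) = 1

Row reduce:
R2 → R2 - (1/2)·R1
REF = 
  [ -2,  -2,  -2]
  [  0,   0,   0]
Pivot columns: 1 → 1 pivot.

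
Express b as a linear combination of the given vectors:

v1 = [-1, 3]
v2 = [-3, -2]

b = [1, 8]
c1 = 2, c2 = -1

b = 2·v1 + -1·v2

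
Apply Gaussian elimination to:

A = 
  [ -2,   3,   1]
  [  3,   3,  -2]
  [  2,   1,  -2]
Row operations:
R2 → R2 + (3/2)·R1
R3 → R3 + (1)·R1
R3 → R3 - (8/15)·R2

Resulting echelon form:
REF = 
  [    -2,      3,      1]
  [     0,   15/2,   -1/2]
  [     0,      0, -11/15]

Rank = 3 (number of non-zero pivot rows).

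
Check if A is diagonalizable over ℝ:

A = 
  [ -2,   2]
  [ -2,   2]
No

tr(A) = 0, det(A) = 0
Characteristic polynomial: λ² - tr(A)λ + det(A) = λ²
λ² = λ²
Eigenvalues: 0, 0
λ=0: alg. mult. = 2, geom. mult. = 2 - rank(A - (0)I) = 2 - 1 = 1
Sum of geometric multiplicities = 1 < n = 2, so there aren't enough independent eigenvectors.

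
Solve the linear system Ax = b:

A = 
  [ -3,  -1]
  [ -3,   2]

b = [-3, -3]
x = [1, 0]

Row reduce the augmented matrix [A|b]:
R2 → R2 - (1)·R1
REF = 
  [ -3,  -1,  -3]
  [  0,   3,   0]

Back-substitution:
x₂ = 0 / 3 = 0
x₁ = (-3 - (-1)(0)) / (-3) = 1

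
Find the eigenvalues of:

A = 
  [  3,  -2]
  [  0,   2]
λ = 3, 2

tr(A) = 5, det(A) = 6
Characteristic polynomial: λ² - tr(A)λ + det(A) = λ² - 5λ + 6
λ² - 5λ + 6 = (λ - 2)(λ - 3)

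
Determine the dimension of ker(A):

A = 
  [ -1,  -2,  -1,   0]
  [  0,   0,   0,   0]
nullity(A) = 3

Row reduce:
(no row operations needed)
REF = 
  [ -1,  -2,  -1,   0]
  [  0,   0,   0,   0]
Pivot columns: 1 → 1 pivot.
rank(A) = 1, so nullity(A) = 4 - 1 = 3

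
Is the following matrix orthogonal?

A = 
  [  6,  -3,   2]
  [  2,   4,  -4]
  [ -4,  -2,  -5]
No

AᵀA = 
  [ 56,  -2,  24]
  [ -2,  29, -12]
  [ 24, -12,  45]
≠ I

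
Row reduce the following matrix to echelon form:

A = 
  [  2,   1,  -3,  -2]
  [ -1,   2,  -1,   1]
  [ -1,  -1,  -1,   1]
Row operations:
R2 → R2 + (1/2)·R1
R3 → R3 + (1/2)·R1
R3 → R3 + (1/5)·R2

Resulting echelon form:
REF = 
  [   2,    1,   -3,   -2]
  [   0,  5/2, -5/2,    0]
  [   0,    0,   -3,    0]

Rank = 3 (number of non-zero pivot rows).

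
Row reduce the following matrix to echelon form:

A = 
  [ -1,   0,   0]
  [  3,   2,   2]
Row operations:
R2 → R2 + (3)·R1

Resulting echelon form:
REF = 
  [ -1,   0,   0]
  [  0,   2,   2]

Rank = 2 (number of non-zero pivot rows).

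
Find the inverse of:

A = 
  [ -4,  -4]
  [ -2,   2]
det(A) = (-4)(2) - (-4)(-2) = -16
For a 2×2 matrix, A⁻¹ = (1/det(A)) · [[d, -b], [-c, a]]
    = (-1/16) · [[2, 4], [2, -4]]

A⁻¹ = 
  [-1/8, -1/4]
  [-1/8,  1/4]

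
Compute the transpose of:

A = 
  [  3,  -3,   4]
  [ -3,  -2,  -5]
Aᵀ = 
  [  3,  -3]
  [ -3,  -2]
  [  4,  -5]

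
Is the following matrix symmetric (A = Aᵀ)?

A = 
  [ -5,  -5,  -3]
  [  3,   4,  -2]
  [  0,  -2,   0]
No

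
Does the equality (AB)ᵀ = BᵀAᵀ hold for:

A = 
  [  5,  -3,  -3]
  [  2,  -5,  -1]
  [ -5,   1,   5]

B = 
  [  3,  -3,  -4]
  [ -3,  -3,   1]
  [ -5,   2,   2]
Yes

(AB)ᵀ = 
  [ 39,  26, -43]
  [-12,   7,  22]
  [-29, -15,  31]

BᵀAᵀ = 
  [ 39,  26, -43]
  [-12,   7,  22]
  [-29, -15,  31]

Both sides are equal — this is the standard identity (AB)ᵀ = BᵀAᵀ, which holds for all A, B.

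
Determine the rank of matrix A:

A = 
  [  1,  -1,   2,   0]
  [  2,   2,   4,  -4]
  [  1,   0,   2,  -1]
rank(A) = 2

Row reduce:
R2 → R2 - (2)·R1
R3 → R3 - (1)·R1
R3 → R3 - (1/4)·R2
REF = 
  [  1,  -1,   2,   0]
  [  0,   4,   0,  -4]
  [  0,   0,   0,   0]
Pivot columns: 1, 2 → 2 pivots.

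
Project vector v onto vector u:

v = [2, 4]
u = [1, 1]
v·u = (2)(1) + (4)(1) = 6
u·u = (1)² + (1)² = 2
proj_u(v) = (v·u / u·u) × u = (6/2) × u = (3) × u

proj_u(v) = [3, 3]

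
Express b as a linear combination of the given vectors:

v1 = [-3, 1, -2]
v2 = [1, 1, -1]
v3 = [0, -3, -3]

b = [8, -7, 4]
c1 = -3, c2 = -1, c3 = 1

b = -3·v1 + -1·v2 + 1·v3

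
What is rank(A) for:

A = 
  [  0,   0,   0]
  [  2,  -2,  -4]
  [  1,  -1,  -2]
rank(A) = 1

Row reduce:
Swap R1 ↔ R2
R3 → R3 - (1/2)·R1
REF = 
  [  2,  -2,  -4]
  [  0,   0,   0]
  [  0,   0,   0]
Pivot columns: 1 → 1 pivot.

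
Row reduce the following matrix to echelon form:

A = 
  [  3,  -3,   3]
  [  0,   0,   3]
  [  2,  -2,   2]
Row operations:
R3 → R3 - (2/3)·R1

Resulting echelon form:
REF = 
  [  3,  -3,   3]
  [  0,   0,   3]
  [  0,   0,   0]

Rank = 2 (number of non-zero pivot rows).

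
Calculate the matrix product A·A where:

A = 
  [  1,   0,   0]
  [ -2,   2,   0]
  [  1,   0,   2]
A² = A·A:
A²[1,1] = (1)(1) + (0)(-2) + (0)(1) = 1
A²[1,2] = (1)(0) + (0)(2) + (0)(0) = 0
A²[1,3] = (1)(0) + (0)(0) + (0)(2) = 0
A²[2,1] = (-2)(1) + (2)(-2) + (0)(1) = -6
A²[2,2] = (-2)(0) + (2)(2) + (0)(0) = 4
A²[2,3] = (-2)(0) + (2)(0) + (0)(2) = 0
A²[3,1] = (1)(1) + (0)(-2) + (2)(1) = 3
A²[3,2] = (1)(0) + (0)(2) + (2)(0) = 0
A²[3,3] = (1)(0) + (0)(0) + (2)(2) = 4
A² = 
  [  1,   0,   0]
  [ -6,   4,   0]
  [  3,   0,   4]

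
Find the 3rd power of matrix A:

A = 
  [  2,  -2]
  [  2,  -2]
A² = A·A:
A²[1,1] = (2)(2) + (-2)(2) = 0
A²[1,2] = (2)(-2) + (-2)(-2) = 0
A²[2,1] = (2)(2) + (-2)(2) = 0
A²[2,2] = (2)(-2) + (-2)(-2) = 0
A² = 
  [  0,   0]
  [  0,   0]

A^3 = A^2·A:
A^3[1,1] = (0)(2) + (0)(2) = 0
A^3[1,2] = (0)(-2) + (0)(-2) = 0
A^3[2,1] = (0)(2) + (0)(2) = 0
A^3[2,2] = (0)(-2) + (0)(-2) = 0
A^3 = 
  [  0,   0]
  [  0,   0]

Therefore
A^3 = 
  [  0,   0]
  [  0,   0]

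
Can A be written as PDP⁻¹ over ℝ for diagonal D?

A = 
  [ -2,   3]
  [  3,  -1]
Yes

tr(A) = -3, det(A) = -7
Characteristic polynomial: λ² - tr(A)λ + det(A) = λ² + 3λ - 7
λ² + 3λ - 7 = 0  ⇒  λ = (-3 ± √((3)² - 4·(-7)))/2 = (-3 ± √(37))/2
  = (-3 + √37)/2,  (-3 - √37)/2
Eigenvalues: (-3 + √37)/2, (-3 - √37)/2  (≈ 1.541, -4.541)
The two irrational eigenvalues are distinct (simple), so each has alg. mult. = geom. mult. = 1.
Sum of geometric multiplicities equals n, so A has n independent eigenvectors.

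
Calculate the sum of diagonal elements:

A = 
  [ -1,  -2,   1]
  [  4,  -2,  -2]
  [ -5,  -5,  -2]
-5

tr(A) = -1 + -2 + -2 = -5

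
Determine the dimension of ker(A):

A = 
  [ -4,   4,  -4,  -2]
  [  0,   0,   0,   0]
nullity(A) = 3

Row reduce:
(no row operations needed)
REF = 
  [ -4,   4,  -4,  -2]
  [  0,   0,   0,   0]
Pivot columns: 1 → 1 pivot.
rank(A) = 1, so nullity(A) = 4 - 1 = 3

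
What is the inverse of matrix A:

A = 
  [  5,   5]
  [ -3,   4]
det(A) = (5)(4) - (5)(-3) = 35
For a 2×2 matrix, A⁻¹ = (1/det(A)) · [[d, -b], [-c, a]]
    = (1/35) · [[4, -5], [3, 5]]

A⁻¹ = 
  [4/35, -1/7]
  [3/35,  1/7]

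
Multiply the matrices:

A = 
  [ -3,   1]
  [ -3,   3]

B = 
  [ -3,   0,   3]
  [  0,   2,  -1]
AB = 
  [  9,   2, -10]
  [  9,   6, -12]

A is 2×2 and B is 2×3, so AB is 2×3. Each entry is (row of A)·(column of B):
AB[1,1] = (-3)(-3) + (1)(0) = 9
AB[1,2] = (-3)(0) + (1)(2) = 2
AB[1,3] = (-3)(3) + (1)(-1) = -10
AB[2,1] = (-3)(-3) + (3)(0) = 9
AB[2,2] = (-3)(0) + (3)(2) = 6
AB[2,3] = (-3)(3) + (3)(-1) = -12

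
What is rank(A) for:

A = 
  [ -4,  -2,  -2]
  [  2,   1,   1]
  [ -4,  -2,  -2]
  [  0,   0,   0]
rank(A) = 1

Row reduce:
R2 → R2 + (1/2)·R1
R3 → R3 - (1)·R1
REF = 
  [ -4,  -2,  -2]
  [  0,   0,   0]
  [  0,   0,   0]
  [  0,   0,   0]
Pivot columns: 1 → 1 pivot.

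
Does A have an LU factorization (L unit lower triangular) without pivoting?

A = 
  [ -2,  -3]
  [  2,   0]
Yes.
A[1,1] = -2 ≠ 0, so Gaussian elimination proceeds without a row swap: multiplier ℓ₂₁ = (2)/(-2) = -1, and U[2,2] = 0 - (-1)(-3) = -3.
L = 
  [  1,   0]
  [ -1,   1]
U = 
  [ -2,  -3]
  [  0,  -3]
Check row 2 of LU: [(-1)(-2), (-1)(-3) + (-3)] = [2, 0] = row 2 of A ✓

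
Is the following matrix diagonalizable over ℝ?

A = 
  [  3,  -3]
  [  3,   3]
No

tr(A) = 6, det(A) = 18
Characteristic polynomial: λ² - tr(A)λ + det(A) = λ² - 6λ + 18
λ² - 6λ + 18 = 0  ⇒  λ = (6 ± √((-6)² - 4·(18)))/2 = (6 ± √(-36))/2
  = 3 + 3i,  3 - 3i
Eigenvalues: 3 + 3i, 3 - 3i  (≈ 3 + 3i, 3 - 3i)
Has complex eigenvalues (not diagonalizable over ℝ).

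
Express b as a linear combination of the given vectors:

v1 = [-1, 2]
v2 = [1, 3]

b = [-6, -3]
c1 = 3, c2 = -3

b = 3·v1 + -3·v2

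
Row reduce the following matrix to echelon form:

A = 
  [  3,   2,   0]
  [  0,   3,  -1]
Row operations:
No row operations needed (already in echelon form).

Resulting echelon form:
REF = 
  [  3,   2,   0]
  [  0,   3,  -1]

Rank = 2 (number of non-zero pivot rows).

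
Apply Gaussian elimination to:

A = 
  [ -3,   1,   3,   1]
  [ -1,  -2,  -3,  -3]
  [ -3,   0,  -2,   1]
Row operations:
R2 → R2 - (1/3)·R1
R3 → R3 - (1)·R1
R3 → R3 - (3/7)·R2

Resulting echelon form:
REF = 
  [   -3,     1,     3,     1]
  [    0,  -7/3,    -4, -10/3]
  [    0,     0, -23/7,  10/7]

Rank = 3 (number of non-zero pivot rows).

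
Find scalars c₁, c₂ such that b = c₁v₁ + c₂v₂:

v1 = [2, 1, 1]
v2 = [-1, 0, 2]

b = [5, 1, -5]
c1 = 1, c2 = -3

b = 1·v1 + -3·v2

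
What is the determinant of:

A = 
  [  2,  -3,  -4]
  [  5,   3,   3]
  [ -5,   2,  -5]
-172

Cofactor expansion along row 1:
det(A) = (2)·((3)(-5) - (3)(2)) - (-3)·((5)(-5) - (3)(-5)) + (-4)·((5)(2) - (3)(-5))
  = (2)(-21) - (-3)(-10) + (-4)(25)
  = -172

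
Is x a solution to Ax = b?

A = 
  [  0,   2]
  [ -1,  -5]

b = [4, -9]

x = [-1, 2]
Yes

Ax = [4, -9] = b ✓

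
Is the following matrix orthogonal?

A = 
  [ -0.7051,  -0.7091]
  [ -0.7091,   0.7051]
Yes

AᵀA = 
  [  1,   0]
  [  0,   1]
≈ I (equal to I up to the 4-dp rounding of the entries)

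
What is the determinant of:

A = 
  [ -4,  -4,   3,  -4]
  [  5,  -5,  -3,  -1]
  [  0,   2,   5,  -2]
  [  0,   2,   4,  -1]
Cofactor expansion along row 1: det(A) = a₁₁M₁₁ - a₁₂M₁₂ + a₁₃M₁₃ - a₁₄M₁₄

M₁₁ = det[[-5, -3, -1]; [2, 5, -2]; [2, 4, -1]]
  = (-5)·((5)(-1) - (-2)(4)) - (-3)·((2)(-1) - (-2)(2)) + (-1)·((2)(4) - (5)(2))
  = (-5)(3) - (-3)(2) + (-1)(-2)
  = -7
M₁₂ = det[[5, -3, -1]; [0, 5, -2]; [0, 4, -1]]
  = (5)·((5)(-1) - (-2)(4)) - (-3)·((0)(-1) - (-2)(0)) + (-1)·((0)(4) - (5)(0))
  = (5)(3) - (-3)(0) + (-1)(0)
  = 15
M₁₃ = det[[5, -5, -1]; [0, 2, -2]; [0, 2, -1]]
  = (5)·((2)(-1) - (-2)(2)) - (-5)·((0)(-1) - (-2)(0)) + (-1)·((0)(2) - (2)(0))
  = (5)(2) - (-5)(0) + (-1)(0)
  = 10
M₁₄ = det[[5, -5, -3]; [0, 2, 5]; [0, 2, 4]]
  = (5)·((2)(4) - (5)(2)) - (-5)·((0)(4) - (5)(0)) + (-3)·((0)(2) - (2)(0))
  = (5)(-2) - (-5)(0) + (-3)(0)
  = -10

det(A) = (-4)(-7) - (-4)(15) + (3)(10) - (-4)(-10) = 78

det(A) = 78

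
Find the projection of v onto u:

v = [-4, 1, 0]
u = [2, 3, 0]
proj_u(v) = [-10/13, -15/13, 0]

v·u = (-4)(2) + (1)(3) + (0)(0) = -5
u·u = (2)² + (3)² + (0)² = 13
proj_u(v) = (v·u / u·u) × u = (-5/13) × u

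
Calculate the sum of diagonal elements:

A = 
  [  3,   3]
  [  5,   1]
4

tr(A) = 3 + 1 = 4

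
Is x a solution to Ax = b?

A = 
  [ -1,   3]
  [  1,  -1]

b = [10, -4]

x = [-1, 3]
Yes

Ax = [10, -4] = b ✓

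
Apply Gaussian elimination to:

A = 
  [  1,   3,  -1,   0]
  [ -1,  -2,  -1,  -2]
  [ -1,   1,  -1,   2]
Row operations:
R2 → R2 + (1)·R1
R3 → R3 + (1)·R1
R3 → R3 - (4)·R2

Resulting echelon form:
REF = 
  [  1,   3,  -1,   0]
  [  0,   1,  -2,  -2]
  [  0,   0,   6,  10]

Rank = 3 (number of non-zero pivot rows).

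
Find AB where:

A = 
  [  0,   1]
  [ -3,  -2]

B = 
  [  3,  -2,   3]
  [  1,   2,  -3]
AB = 
  [  1,   2,  -3]
  [-11,   2,  -3]

A is 2×2 and B is 2×3, so AB is 2×3. Each entry is (row of A)·(column of B):
AB[1,1] = (0)(3) + (1)(1) = 1
AB[1,2] = (0)(-2) + (1)(2) = 2
AB[1,3] = (0)(3) + (1)(-3) = -3
AB[2,1] = (-3)(3) + (-2)(1) = -11
AB[2,2] = (-3)(-2) + (-2)(2) = 2
AB[2,3] = (-3)(3) + (-2)(-3) = -3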